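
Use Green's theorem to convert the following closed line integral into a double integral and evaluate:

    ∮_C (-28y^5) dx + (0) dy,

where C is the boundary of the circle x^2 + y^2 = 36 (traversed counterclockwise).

Green's theorem converts the closed line integral into a double integral over the enclosed region D:

    ∮_C P dx + Q dy = ∬_D (∂Q/∂x - ∂P/∂y) dA.

Here P = -28y^5, Q = 0, so

    ∂Q/∂x = 0,    ∂P/∂y = -140y^4,
    ∂Q/∂x - ∂P/∂y = 140y^4.

D is the region x^2 + y^2 ≤ 36. Evaluating the double integral:

In polar coordinates (x = r cos θ, y = r sin θ, dA = r dr dθ) the integrand becomes 140r^4sin(θ)^4, so

    ∬_D (140y^4) dA = ∫_0^{2π} ∫_0^{6} (140r^4sin(θ)^4) · r dr dθ.

Inner (r from 0 to 6): 1088640sin(θ)^4.
Outer (θ from 0 to 2π): 816480π.

Therefore ∮_C P dx + Q dy = 816480π.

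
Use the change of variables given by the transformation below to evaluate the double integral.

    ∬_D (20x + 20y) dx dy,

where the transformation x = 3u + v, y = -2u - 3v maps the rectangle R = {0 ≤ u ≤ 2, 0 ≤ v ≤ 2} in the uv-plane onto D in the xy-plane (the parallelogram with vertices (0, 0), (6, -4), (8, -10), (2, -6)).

Compute the Jacobian determinant of (x, y) with respect to (u, v):

    ∂(x,y)/∂(u,v) = | 3  1 | = (3)(-3) - (1)(-2) = -7.
                   | -2  -3 |

Its absolute value is |J| = 7 (the area scaling factor).

Substituting x = 3u + v, y = -2u - 3v into the integrand,

    20x + 20y → 20u - 40v,

so the integral becomes

    ∬_R (20u - 40v) · |J| du dv = ∫_0^2 ∫_0^2 (140u - 280v) dv du.

Inner (v): 280u - 560.
Outer (u): -560.

Therefore ∬_D (20x + 20y) dx dy = -560.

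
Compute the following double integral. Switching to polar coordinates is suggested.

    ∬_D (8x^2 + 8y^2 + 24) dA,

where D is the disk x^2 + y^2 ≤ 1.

The region D is 0 ≤ r ≤ 1, 0 ≤ θ ≤ 2π in polar coordinates, where x = r cos(θ), y = r sin(θ), and dA = r dr dθ.

Under the substitution, the integrand becomes 8r^2 + 24, so

    ∬_D (8x^2 + 8y^2 + 24) dA = ∫_{0}^{2π} ∫_{0}^{1} (8r^2 + 24) · r dr dθ.

Inner integral (in r): ∫_{0}^{1} (8r^2 + 24) · r dr = 14.

Outer integral (in θ): ∫_{0}^{2π} (14) dθ = 28π.

Therefore ∬_D (8x^2 + 8y^2 + 24) dA = 28π.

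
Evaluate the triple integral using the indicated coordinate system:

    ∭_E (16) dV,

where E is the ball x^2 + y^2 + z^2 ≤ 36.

In spherical coordinates, x = ρ sin(φ) cos(θ), y = ρ sin(φ) sin(θ), z = ρ cos(φ), and dV = ρ^2 sin(φ) dρ dφ dθ.

The integrand becomes 16, so

    ∭_E (16) dV = ∫_{0}^{2π} ∫_{0}^{π} ∫_{0}^{6} (16) · ρ^2 sin(φ) dρ dφ dθ.

Inner (ρ): 1152sin(φ).
Middle (φ): 2304.
Outer (θ): 4608π.

Therefore the triple integral equals 4608π.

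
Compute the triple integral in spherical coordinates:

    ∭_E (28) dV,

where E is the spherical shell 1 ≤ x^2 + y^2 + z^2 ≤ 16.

In spherical coordinates, x = ρ sin(φ) cos(θ), y = ρ sin(φ) sin(θ), z = ρ cos(φ), and dV = ρ^2 sin(φ) dρ dφ dθ.

The integrand becomes 28, so

    ∭_E (28) dV = ∫_{0}^{2π} ∫_{0}^{π} ∫_{1}^{4} (28) · ρ^2 sin(φ) dρ dφ dθ.

Inner (ρ): 588sin(φ).
Middle (φ): 1176.
Outer (θ): 2352π.

Therefore the triple integral equals 2352π.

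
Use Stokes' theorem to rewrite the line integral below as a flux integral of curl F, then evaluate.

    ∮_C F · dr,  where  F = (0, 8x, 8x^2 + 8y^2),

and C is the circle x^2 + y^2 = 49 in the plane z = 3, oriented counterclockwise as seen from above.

Let S be the flat disk x^2 + y^2 ≤ 49 in the plane z = 3, with upward unit normal n̂ = ẑ. By Stokes' theorem,

    ∮_C F · dr = ∬_S (∇ × F) · n̂ dS = ∬_D (curl F)_z dA,

where D is the disk x^2 + y^2 ≤ 49.

Compute the curl of F = (0, 8x, 8x^2 + 8y^2):
    (∇ × F)_x = ∂F_z/∂y - ∂F_y/∂z = 16y,
    (∇ × F)_y = ∂F_x/∂z - ∂F_z/∂x = -16x,
    (∇ × F)_z = ∂F_y/∂x - ∂F_x/∂y = 8.

On z = 3, (curl F)_z = 8.

Convert to polar (x = r cos θ, y = r sin θ, dA = r dr dθ); the integrand becomes 8, so

    ∬_D (curl F)_z dA = ∫_0^{2π} ∫_0^{7} (8) · r dr dθ.

Inner (r from 0 to 7): 196.
Outer (θ from 0 to 2π): 392π.

Therefore ∮_C F · dr = 392π.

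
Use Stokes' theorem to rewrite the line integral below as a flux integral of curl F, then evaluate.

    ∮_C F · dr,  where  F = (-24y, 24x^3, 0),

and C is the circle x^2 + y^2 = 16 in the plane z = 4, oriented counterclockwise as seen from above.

Let S be the flat disk x^2 + y^2 ≤ 16 in the plane z = 4, with upward unit normal n̂ = ẑ. By Stokes' theorem,

    ∮_C F · dr = ∬_S (∇ × F) · n̂ dS = ∬_D (curl F)_z dA,

where D is the disk x^2 + y^2 ≤ 16.

Compute the curl of F = (-24y, 24x^3, 0):
    (∇ × F)_x = ∂F_z/∂y - ∂F_y/∂z = 0,
    (∇ × F)_y = ∂F_x/∂z - ∂F_z/∂x = 0,
    (∇ × F)_z = ∂F_y/∂x - ∂F_x/∂y = 72x^2 + 24.

On z = 4, (curl F)_z = 72x^2 + 24.

Convert to polar (x = r cos θ, y = r sin θ, dA = r dr dθ); the integrand becomes 72r^2cos(θ)^2 + 24, so

    ∬_D (curl F)_z dA = ∫_0^{2π} ∫_0^{4} (72r^2cos(θ)^2 + 24) · r dr dθ.

Inner (r from 0 to 4): 4608cos(θ)^2 + 192.
Outer (θ from 0 to 2π): 4992π.

Therefore ∮_C F · dr = 4992π.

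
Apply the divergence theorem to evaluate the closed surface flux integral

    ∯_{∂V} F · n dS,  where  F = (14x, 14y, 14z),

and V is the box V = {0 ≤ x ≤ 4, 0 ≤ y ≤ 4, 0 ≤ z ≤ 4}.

By the divergence theorem,

    ∯_{∂V} F · n dS = ∭_V (∇ · F) dV.

Compute the divergence:
    ∇ · F = ∂F_x/∂x + ∂F_y/∂y + ∂F_z/∂z = 14 + 14 + 14 = 42.

V is a rectangular box, so dV = dx dy dz with 0 ≤ x ≤ 4, 0 ≤ y ≤ 4, 0 ≤ z ≤ 4.

Integrate (42) over V as an iterated integral:

    ∭_V (∇·F) dV = ∫_0^{4} ∫_0^{4} ∫_0^{4} (42) dz dy dx.

Inner (z from 0 to 4): 168.
Middle (y from 0 to 4): 672.
Outer (x from 0 to 4): 2688.

Therefore ∯_{∂V} F · n dS = 2688.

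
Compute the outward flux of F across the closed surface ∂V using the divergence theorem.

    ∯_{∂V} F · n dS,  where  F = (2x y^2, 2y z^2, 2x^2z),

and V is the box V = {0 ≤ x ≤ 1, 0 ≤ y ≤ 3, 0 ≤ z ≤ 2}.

By the divergence theorem,

    ∯_{∂V} F · n dS = ∭_V (∇ · F) dV.

Compute the divergence:
    ∇ · F = ∂F_x/∂x + ∂F_y/∂y + ∂F_z/∂z = 2y^2 + 2z^2 + 2x^2 = 2x^2 + 2y^2 + 2z^2.

V is a rectangular box, so dV = dx dy dz with 0 ≤ x ≤ 1, 0 ≤ y ≤ 3, 0 ≤ z ≤ 2.

Integrate (2x^2 + 2y^2 + 2z^2) over V as an iterated integral:

    ∭_V (∇·F) dV = ∫_0^{1} ∫_0^{3} ∫_0^{2} (2x^2 + 2y^2 + 2z^2) dz dy dx.

Inner (z from 0 to 2): 4x^2 + 4y^2 + 16/3.
Middle (y from 0 to 3): 12x^2 + 52.
Outer (x from 0 to 1): 56.

Therefore ∯_{∂V} F · n dS = 56.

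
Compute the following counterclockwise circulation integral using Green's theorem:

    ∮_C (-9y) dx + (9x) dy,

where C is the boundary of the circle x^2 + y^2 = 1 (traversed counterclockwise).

Green's theorem converts the closed line integral into a double integral over the enclosed region D:

    ∮_C P dx + Q dy = ∬_D (∂Q/∂x - ∂P/∂y) dA.

Here P = -9y, Q = 9x, so

    ∂Q/∂x = 9,    ∂P/∂y = -9,
    ∂Q/∂x - ∂P/∂y = 18.

D is the region x^2 + y^2 ≤ 1. Evaluating the double integral:

In polar coordinates (x = r cos θ, y = r sin θ, dA = r dr dθ) the integrand becomes 18, so

    ∬_D (18) dA = ∫_0^{2π} ∫_0^{1} (18) · r dr dθ.

Inner (r from 0 to 1): 9.
Outer (θ from 0 to 2π): 18π.

Therefore ∮_C P dx + Q dy = 18π.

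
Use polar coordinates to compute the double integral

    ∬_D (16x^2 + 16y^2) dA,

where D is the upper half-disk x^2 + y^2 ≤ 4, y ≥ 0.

The region D is 0 ≤ r ≤ 2, 0 ≤ θ ≤ π in polar coordinates, where x = r cos(θ), y = r sin(θ), and dA = r dr dθ.

Under the substitution, the integrand becomes 16r^2, so

    ∬_D (16x^2 + 16y^2) dA = ∫_{0}^{π} ∫_{0}^{2} (16r^2) · r dr dθ.

Inner integral (in r): ∫_{0}^{2} (16r^2) · r dr = 64.

Outer integral (in θ): ∫_{0}^{π} (64) dθ = 64π.

Therefore ∬_D (16x^2 + 16y^2) dA = 64π.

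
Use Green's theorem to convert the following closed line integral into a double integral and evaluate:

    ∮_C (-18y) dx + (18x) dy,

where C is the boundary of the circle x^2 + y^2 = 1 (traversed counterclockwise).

Green's theorem converts the closed line integral into a double integral over the enclosed region D:

    ∮_C P dx + Q dy = ∬_D (∂Q/∂x - ∂P/∂y) dA.

Here P = -18y, Q = 18x, so

    ∂Q/∂x = 18,    ∂P/∂y = -18,
    ∂Q/∂x - ∂P/∂y = 36.

D is the region x^2 + y^2 ≤ 1. Evaluating the double integral:

In polar coordinates (x = r cos θ, y = r sin θ, dA = r dr dθ) the integrand becomes 36, so

    ∬_D (36) dA = ∫_0^{2π} ∫_0^{1} (36) · r dr dθ.

Inner (r from 0 to 1): 18.
Outer (θ from 0 to 2π): 36π.

Therefore ∮_C P dx + Q dy = 36π.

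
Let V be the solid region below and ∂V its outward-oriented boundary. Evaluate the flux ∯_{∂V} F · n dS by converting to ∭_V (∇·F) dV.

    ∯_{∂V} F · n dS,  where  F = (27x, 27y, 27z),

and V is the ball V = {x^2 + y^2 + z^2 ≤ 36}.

By the divergence theorem,

    ∯_{∂V} F · n dS = ∭_V (∇ · F) dV.

Compute the divergence:
    ∇ · F = ∂F_x/∂x + ∂F_y/∂y + ∂F_z/∂z = 27 + 27 + 27 = 81.

In spherical coordinates, x = ρ sin(φ) cos(θ), y = ρ sin(φ) sin(θ), z = ρ cos(φ), dV = ρ^2 sin(φ) dρ dφ dθ, with 0 ≤ ρ ≤ 6, 0 ≤ φ ≤ π, 0 ≤ θ ≤ 2π.

The integrand, after substitution and multiplying by the volume element, becomes (81) · ρ^2 sin(φ), so

    ∭_V (∇·F) dV = ∫_0^{2π} ∫_0^{π} ∫_0^{6} (81) · ρ^2 sin(φ) dρ dφ dθ.

Inner (ρ from 0 to 6): 5832sin(φ).
Middle (φ from 0 to π): 11664.
Outer (θ from 0 to 2π): 23328π.

Therefore ∯_{∂V} F · n dS = 23328π.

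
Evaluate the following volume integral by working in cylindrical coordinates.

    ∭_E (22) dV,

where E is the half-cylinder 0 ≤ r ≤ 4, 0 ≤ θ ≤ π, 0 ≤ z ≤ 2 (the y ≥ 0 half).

In cylindrical coordinates, x = r cos(θ), y = r sin(θ), z = z, and dV = r dr dθ dz.

The integrand becomes 22, so

    ∭_E (22) dV = ∫_{0}^{π} ∫_{0}^{4} ∫_{0}^{2} (22) · r dz dr dθ.

Inner (z): 44r.
Middle (r from 0 to 4): 352.
Outer (θ): 352π.

Therefore the triple integral equals 352π.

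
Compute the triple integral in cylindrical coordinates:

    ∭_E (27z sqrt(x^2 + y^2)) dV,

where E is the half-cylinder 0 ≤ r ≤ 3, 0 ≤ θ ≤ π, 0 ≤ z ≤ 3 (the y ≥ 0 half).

In cylindrical coordinates, x = r cos(θ), y = r sin(θ), z = z, and dV = r dr dθ dz.

The integrand becomes 27r z, so

    ∭_E (27z sqrt(x^2 + y^2)) dV = ∫_{0}^{π} ∫_{0}^{3} ∫_{0}^{3} (27r z) · r dz dr dθ.

Inner (z): 243r^2/2.
Middle (r from 0 to 3): 2187/2.
Outer (θ): 2187π/2.

Therefore the triple integral equals 2187π/2.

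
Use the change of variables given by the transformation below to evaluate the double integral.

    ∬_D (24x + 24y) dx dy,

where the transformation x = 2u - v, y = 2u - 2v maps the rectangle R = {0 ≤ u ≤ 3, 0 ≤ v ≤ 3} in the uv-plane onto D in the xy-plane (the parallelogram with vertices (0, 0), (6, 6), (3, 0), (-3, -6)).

Compute the Jacobian determinant of (x, y) with respect to (u, v):

    ∂(x,y)/∂(u,v) = | 2  -1 | = (2)(-2) - (-1)(2) = -2.
                   | 2  -2 |

Its absolute value is |J| = 2 (the area scaling factor).

Substituting x = 2u - v, y = 2u - 2v into the integrand,

    24x + 24y → 96u - 72v,

so the integral becomes

    ∬_R (96u - 72v) · |J| du dv = ∫_0^3 ∫_0^3 (192u - 144v) dv du.

Inner (v): 576u - 648.
Outer (u): 648.

Therefore ∬_D (24x + 24y) dx dy = 648.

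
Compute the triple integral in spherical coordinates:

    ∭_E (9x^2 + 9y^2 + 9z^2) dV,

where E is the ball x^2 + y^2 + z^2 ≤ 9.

In spherical coordinates, x = ρ sin(φ) cos(θ), y = ρ sin(φ) sin(θ), z = ρ cos(φ), and dV = ρ^2 sin(φ) dρ dφ dθ.

The integrand becomes 9ρ^2, so

    ∭_E (9x^2 + 9y^2 + 9z^2) dV = ∫_{0}^{2π} ∫_{0}^{π} ∫_{0}^{3} (9ρ^2) · ρ^2 sin(φ) dρ dφ dθ.

Inner (ρ): 2187sin(φ)/5.
Middle (φ): 4374/5.
Outer (θ): 8748π/5.

Therefore the triple integral equals 8748π/5.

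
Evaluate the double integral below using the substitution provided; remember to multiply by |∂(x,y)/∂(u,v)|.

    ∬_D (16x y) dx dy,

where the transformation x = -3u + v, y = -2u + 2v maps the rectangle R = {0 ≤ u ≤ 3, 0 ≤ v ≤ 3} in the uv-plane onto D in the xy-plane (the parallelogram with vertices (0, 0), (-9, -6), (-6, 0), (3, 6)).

Compute the Jacobian determinant of (x, y) with respect to (u, v):

    ∂(x,y)/∂(u,v) = | -3  1 | = (-3)(2) - (1)(-2) = -4.
                   | -2  2 |

Its absolute value is |J| = 4 (the area scaling factor).

Substituting x = -3u + v, y = -2u + 2v into the integrand,

    16x y → 96u^2 - 128u v + 32v^2,

so the integral becomes

    ∬_R (96u^2 - 128u v + 32v^2) · |J| du dv = ∫_0^3 ∫_0^3 (384u^2 - 512u v + 128v^2) dv du.

Inner (v): 1152u^2 - 2304u + 1152.
Outer (u): 3456.

Therefore ∬_D (16x y) dx dy = 3456.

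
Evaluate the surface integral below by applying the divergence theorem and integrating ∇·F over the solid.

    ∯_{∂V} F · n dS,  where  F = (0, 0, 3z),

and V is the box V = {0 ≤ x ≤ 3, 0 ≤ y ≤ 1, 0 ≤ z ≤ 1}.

By the divergence theorem,

    ∯_{∂V} F · n dS = ∭_V (∇ · F) dV.

Compute the divergence:
    ∇ · F = ∂F_x/∂x + ∂F_y/∂y + ∂F_z/∂z = 0 + 0 + 3 = 3.

V is a rectangular box, so dV = dx dy dz with 0 ≤ x ≤ 3, 0 ≤ y ≤ 1, 0 ≤ z ≤ 1.

Integrate (3) over V as an iterated integral:

    ∭_V (∇·F) dV = ∫_0^{3} ∫_0^{1} ∫_0^{1} (3) dz dy dx.

Inner (z from 0 to 1): 3.
Middle (y from 0 to 1): 3.
Outer (x from 0 to 3): 9.

Therefore ∯_{∂V} F · n dS = 9.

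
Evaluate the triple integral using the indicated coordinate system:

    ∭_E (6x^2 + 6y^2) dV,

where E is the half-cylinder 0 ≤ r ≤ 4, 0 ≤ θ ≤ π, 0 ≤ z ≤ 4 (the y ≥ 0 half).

In cylindrical coordinates, x = r cos(θ), y = r sin(θ), z = z, and dV = r dr dθ dz.

The integrand becomes 6r^2, so

    ∭_E (6x^2 + 6y^2) dV = ∫_{0}^{π} ∫_{0}^{4} ∫_{0}^{4} (6r^2) · r dz dr dθ.

Inner (z): 24r^3.
Middle (r from 0 to 4): 1536.
Outer (θ): 1536π.

Therefore the triple integral equals 1536π.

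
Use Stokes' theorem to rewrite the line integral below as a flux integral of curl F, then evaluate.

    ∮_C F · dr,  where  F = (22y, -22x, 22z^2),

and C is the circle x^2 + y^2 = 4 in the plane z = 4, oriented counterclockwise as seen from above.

Let S be the flat disk x^2 + y^2 ≤ 4 in the plane z = 4, with upward unit normal n̂ = ẑ. By Stokes' theorem,

    ∮_C F · dr = ∬_S (∇ × F) · n̂ dS = ∬_D (curl F)_z dA,

where D is the disk x^2 + y^2 ≤ 4.

Compute the curl of F = (22y, -22x, 22z^2):
    (∇ × F)_x = ∂F_z/∂y - ∂F_y/∂z = 0,
    (∇ × F)_y = ∂F_x/∂z - ∂F_z/∂x = 0,
    (∇ × F)_z = ∂F_y/∂x - ∂F_x/∂y = -44.

On z = 4, (curl F)_z = -44.

Convert to polar (x = r cos θ, y = r sin θ, dA = r dr dθ); the integrand becomes -44, so

    ∬_D (curl F)_z dA = ∫_0^{2π} ∫_0^{2} (-44) · r dr dθ.

Inner (r from 0 to 2): -88.
Outer (θ from 0 to 2π): -176π.

Therefore ∮_C F · dr = -176π.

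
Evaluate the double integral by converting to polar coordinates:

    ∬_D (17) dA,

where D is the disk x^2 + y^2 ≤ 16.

The region D is 0 ≤ r ≤ 4, 0 ≤ θ ≤ 2π in polar coordinates, where x = r cos(θ), y = r sin(θ), and dA = r dr dθ.

Under the substitution, the integrand becomes 17, so

    ∬_D (17) dA = ∫_{0}^{2π} ∫_{0}^{4} (17) · r dr dθ.

Inner integral (in r): ∫_{0}^{4} (17) · r dr = 136.

Outer integral (in θ): ∫_{0}^{2π} (136) dθ = 272π.

Therefore ∬_D (17) dA = 272π.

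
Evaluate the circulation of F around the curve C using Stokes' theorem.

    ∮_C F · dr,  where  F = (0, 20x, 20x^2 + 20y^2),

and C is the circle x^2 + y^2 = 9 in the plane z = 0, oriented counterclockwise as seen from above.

Let S be the flat disk x^2 + y^2 ≤ 9 in the plane z = 0, with upward unit normal n̂ = ẑ. By Stokes' theorem,

    ∮_C F · dr = ∬_S (∇ × F) · n̂ dS = ∬_D (curl F)_z dA,

where D is the disk x^2 + y^2 ≤ 9.

Compute the curl of F = (0, 20x, 20x^2 + 20y^2):
    (∇ × F)_x = ∂F_z/∂y - ∂F_y/∂z = 40y,
    (∇ × F)_y = ∂F_x/∂z - ∂F_z/∂x = -40x,
    (∇ × F)_z = ∂F_y/∂x - ∂F_x/∂y = 20.

On z = 0, (curl F)_z = 20.

Convert to polar (x = r cos θ, y = r sin θ, dA = r dr dθ); the integrand becomes 20, so

    ∬_D (curl F)_z dA = ∫_0^{2π} ∫_0^{3} (20) · r dr dθ.

Inner (r from 0 to 3): 90.
Outer (θ from 0 to 2π): 180π.

Therefore ∮_C F · dr = 180π.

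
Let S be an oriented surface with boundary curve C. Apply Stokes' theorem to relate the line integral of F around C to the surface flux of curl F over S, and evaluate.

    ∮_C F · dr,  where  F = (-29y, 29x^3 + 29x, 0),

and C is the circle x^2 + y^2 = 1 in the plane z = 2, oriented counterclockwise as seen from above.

Let S be the flat disk x^2 + y^2 ≤ 1 in the plane z = 2, with upward unit normal n̂ = ẑ. By Stokes' theorem,

    ∮_C F · dr = ∬_S (∇ × F) · n̂ dS = ∬_D (curl F)_z dA,

where D is the disk x^2 + y^2 ≤ 1.

Compute the curl of F = (-29y, 29x^3 + 29x, 0):
    (∇ × F)_x = ∂F_z/∂y - ∂F_y/∂z = 0,
    (∇ × F)_y = ∂F_x/∂z - ∂F_z/∂x = 0,
    (∇ × F)_z = ∂F_y/∂x - ∂F_x/∂y = 87x^2 + 58.

On z = 2, (curl F)_z = 87x^2 + 58.

Convert to polar (x = r cos θ, y = r sin θ, dA = r dr dθ); the integrand becomes 87r^2cos(θ)^2 + 58, so

    ∬_D (curl F)_z dA = ∫_0^{2π} ∫_0^{1} (87r^2cos(θ)^2 + 58) · r dr dθ.

Inner (r from 0 to 1): 87cos(θ)^2/4 + 29.
Outer (θ from 0 to 2π): 319π/4.

Therefore ∮_C F · dr = 319π/4.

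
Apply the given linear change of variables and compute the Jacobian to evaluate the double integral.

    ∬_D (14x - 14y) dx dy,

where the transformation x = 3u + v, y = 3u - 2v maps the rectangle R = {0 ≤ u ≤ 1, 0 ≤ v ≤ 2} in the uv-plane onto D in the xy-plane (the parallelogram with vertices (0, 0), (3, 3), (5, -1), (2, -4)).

Compute the Jacobian determinant of (x, y) with respect to (u, v):

    ∂(x,y)/∂(u,v) = | 3  1 | = (3)(-2) - (1)(3) = -9.
                   | 3  -2 |

Its absolute value is |J| = 9 (the area scaling factor).

Substituting x = 3u + v, y = 3u - 2v into the integrand,

    14x - 14y → 42v,

so the integral becomes

    ∬_R (42v) · |J| du dv = ∫_0^1 ∫_0^2 (378v) dv du.

Inner (v): 756.
Outer (u): 756.

Therefore ∬_D (14x - 14y) dx dy = 756.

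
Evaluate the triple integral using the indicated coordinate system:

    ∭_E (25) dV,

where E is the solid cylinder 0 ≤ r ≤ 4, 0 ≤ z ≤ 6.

In cylindrical coordinates, x = r cos(θ), y = r sin(θ), z = z, and dV = r dr dθ dz.

The integrand becomes 25, so

    ∭_E (25) dV = ∫_{0}^{2π} ∫_{0}^{4} ∫_{0}^{6} (25) · r dz dr dθ.

Inner (z): 150r.
Middle (r from 0 to 4): 1200.
Outer (θ): 2400π.

Therefore the triple integral equals 2400π.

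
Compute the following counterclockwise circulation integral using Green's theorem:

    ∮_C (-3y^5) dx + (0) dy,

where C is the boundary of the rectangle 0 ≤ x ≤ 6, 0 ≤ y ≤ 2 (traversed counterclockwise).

Green's theorem converts the closed line integral into a double integral over the enclosed region D:

    ∮_C P dx + Q dy = ∬_D (∂Q/∂x - ∂P/∂y) dA.

Here P = -3y^5, Q = 0, so

    ∂Q/∂x = 0,    ∂P/∂y = -15y^4,
    ∂Q/∂x - ∂P/∂y = 15y^4.

D is the region 0 ≤ x ≤ 6, 0 ≤ y ≤ 2. Evaluating the double integral:

    ∬_D (15y^4) dA = ∫_0^{6} ∫_0^{2} (15y^4) dy dx.

Inner (y from 0 to 2): 96.
Outer (x from 0 to 6): 576.

Therefore ∮_C P dx + Q dy = 576.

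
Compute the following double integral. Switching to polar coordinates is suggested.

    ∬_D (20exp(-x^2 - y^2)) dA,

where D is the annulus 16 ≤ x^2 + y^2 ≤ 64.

The region D is 4 ≤ r ≤ 8, 0 ≤ θ ≤ 2π in polar coordinates, where x = r cos(θ), y = r sin(θ), and dA = r dr dθ.

Under the substitution, the integrand becomes 20exp(-r^2), so

    ∬_D (20exp(-x^2 - y^2)) dA = ∫_{0}^{2π} ∫_{4}^{8} (20exp(-r^2)) · r dr dθ.

Inner integral (in r): ∫_{4}^{8} (20exp(-r^2)) · r dr = -(10 - 10exp(48))exp(-64).

Outer integral (in θ): ∫_{0}^{2π} (-(10 - 10exp(48))exp(-64)) dθ = -20π (1 - exp(48))exp(-64).

Therefore ∬_D (20exp(-x^2 - y^2)) dA = -20π (1 - exp(48))exp(-64).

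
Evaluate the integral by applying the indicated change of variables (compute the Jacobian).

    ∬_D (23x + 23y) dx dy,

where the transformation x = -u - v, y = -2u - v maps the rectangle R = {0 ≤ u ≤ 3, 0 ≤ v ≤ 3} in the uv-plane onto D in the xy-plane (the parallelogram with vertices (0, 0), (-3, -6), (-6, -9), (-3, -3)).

Compute the Jacobian determinant of (x, y) with respect to (u, v):

    ∂(x,y)/∂(u,v) = | -1  -1 | = (-1)(-1) - (-1)(-2) = -1.
                   | -2  -1 |

Its absolute value is |J| = 1 (the area scaling factor).

Substituting x = -u - v, y = -2u - v into the integrand,

    23x + 23y → -69u - 46v,

so the integral becomes

    ∬_R (-69u - 46v) · |J| du dv = ∫_0^3 ∫_0^3 (-69u - 46v) dv du.

Inner (v): -207u - 207.
Outer (u): -3105/2.

Therefore ∬_D (23x + 23y) dx dy = -3105/2.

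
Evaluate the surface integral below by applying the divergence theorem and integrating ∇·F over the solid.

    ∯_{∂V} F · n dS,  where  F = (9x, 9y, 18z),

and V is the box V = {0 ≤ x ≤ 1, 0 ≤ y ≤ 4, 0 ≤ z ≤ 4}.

By the divergence theorem,

    ∯_{∂V} F · n dS = ∭_V (∇ · F) dV.

Compute the divergence:
    ∇ · F = ∂F_x/∂x + ∂F_y/∂y + ∂F_z/∂z = 9 + 9 + 18 = 36.

V is a rectangular box, so dV = dx dy dz with 0 ≤ x ≤ 1, 0 ≤ y ≤ 4, 0 ≤ z ≤ 4.

Integrate (36) over V as an iterated integral:

    ∭_V (∇·F) dV = ∫_0^{1} ∫_0^{4} ∫_0^{4} (36) dz dy dx.

Inner (z from 0 to 4): 144.
Middle (y from 0 to 4): 576.
Outer (x from 0 to 1): 576.

Therefore ∯_{∂V} F · n dS = 576.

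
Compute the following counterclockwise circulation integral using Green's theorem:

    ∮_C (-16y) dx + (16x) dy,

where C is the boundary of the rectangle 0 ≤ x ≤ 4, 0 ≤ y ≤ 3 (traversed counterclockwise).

Green's theorem converts the closed line integral into a double integral over the enclosed region D:

    ∮_C P dx + Q dy = ∬_D (∂Q/∂x - ∂P/∂y) dA.

Here P = -16y, Q = 16x, so

    ∂Q/∂x = 16,    ∂P/∂y = -16,
    ∂Q/∂x - ∂P/∂y = 32.

D is the region 0 ≤ x ≤ 4, 0 ≤ y ≤ 3. Evaluating the double integral:

    ∬_D (32) dA = ∫_0^{4} ∫_0^{3} (32) dy dx.

Inner (y from 0 to 3): 96.
Outer (x from 0 to 4): 384.

Therefore ∮_C P dx + Q dy = 384.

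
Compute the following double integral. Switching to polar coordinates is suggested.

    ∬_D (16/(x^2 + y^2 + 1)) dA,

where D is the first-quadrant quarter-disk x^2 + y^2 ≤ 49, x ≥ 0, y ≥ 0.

The region D is 0 ≤ r ≤ 7, 0 ≤ θ ≤ π/2 in polar coordinates, where x = r cos(θ), y = r sin(θ), and dA = r dr dθ.

Under the substitution, the integrand becomes 16/(r^2 + 1), so

    ∬_D (16/(x^2 + y^2 + 1)) dA = ∫_{0}^{π/2} ∫_{0}^{7} (16/(r^2 + 1)) · r dr dθ.

Inner integral (in r): ∫_{0}^{7} (16/(r^2 + 1)) · r dr = log(39062500000000).

Outer integral (in θ): ∫_{0}^{π/2} (log(39062500000000)) dθ = 4π log(50).

Therefore ∬_D (16/(x^2 + y^2 + 1)) dA = 4π log(50).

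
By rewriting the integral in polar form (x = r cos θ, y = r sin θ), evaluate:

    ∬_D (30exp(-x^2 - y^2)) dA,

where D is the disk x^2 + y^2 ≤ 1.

The region D is 0 ≤ r ≤ 1, 0 ≤ θ ≤ 2π in polar coordinates, where x = r cos(θ), y = r sin(θ), and dA = r dr dθ.

Under the substitution, the integrand becomes 30exp(-r^2), so

    ∬_D (30exp(-x^2 - y^2)) dA = ∫_{0}^{2π} ∫_{0}^{1} (30exp(-r^2)) · r dr dθ.

Inner integral (in r): ∫_{0}^{1} (30exp(-r^2)) · r dr = 15 - 15exp(-1).

Outer integral (in θ): ∫_{0}^{2π} (15 - 15exp(-1)) dθ = -30π exp(-1) + 30π.

Therefore ∬_D (30exp(-x^2 - y^2)) dA = -30π exp(-1) + 30π.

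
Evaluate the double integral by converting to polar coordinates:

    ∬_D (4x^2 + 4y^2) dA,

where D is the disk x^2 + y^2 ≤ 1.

The region D is 0 ≤ r ≤ 1, 0 ≤ θ ≤ 2π in polar coordinates, where x = r cos(θ), y = r sin(θ), and dA = r dr dθ.

Under the substitution, the integrand becomes 4r^2, so

    ∬_D (4x^2 + 4y^2) dA = ∫_{0}^{2π} ∫_{0}^{1} (4r^2) · r dr dθ.

Inner integral (in r): ∫_{0}^{1} (4r^2) · r dr = 1.

Outer integral (in θ): ∫_{0}^{2π} (1) dθ = 2π.

Therefore ∬_D (4x^2 + 4y^2) dA = 2π.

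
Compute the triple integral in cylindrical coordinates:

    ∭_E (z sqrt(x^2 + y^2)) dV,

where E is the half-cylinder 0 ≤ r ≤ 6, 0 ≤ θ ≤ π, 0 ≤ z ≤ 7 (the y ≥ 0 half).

In cylindrical coordinates, x = r cos(θ), y = r sin(θ), z = z, and dV = r dr dθ dz.

The integrand becomes r z, so

    ∭_E (z sqrt(x^2 + y^2)) dV = ∫_{0}^{π} ∫_{0}^{6} ∫_{0}^{7} (r z) · r dz dr dθ.

Inner (z): 49r^2/2.
Middle (r from 0 to 6): 1764.
Outer (θ): 1764π.

Therefore the triple integral equals 1764π.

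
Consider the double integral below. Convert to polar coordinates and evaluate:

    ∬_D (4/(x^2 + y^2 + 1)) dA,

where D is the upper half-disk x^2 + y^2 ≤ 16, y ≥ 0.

The region D is 0 ≤ r ≤ 4, 0 ≤ θ ≤ π in polar coordinates, where x = r cos(θ), y = r sin(θ), and dA = r dr dθ.

Under the substitution, the integrand becomes 4/(r^2 + 1), so

    ∬_D (4/(x^2 + y^2 + 1)) dA = ∫_{0}^{π} ∫_{0}^{4} (4/(r^2 + 1)) · r dr dθ.

Inner integral (in r): ∫_{0}^{4} (4/(r^2 + 1)) · r dr = log(289).

Outer integral (in θ): ∫_{0}^{π} (log(289)) dθ = log(289^π).

Therefore ∬_D (4/(x^2 + y^2 + 1)) dA = log(289^π).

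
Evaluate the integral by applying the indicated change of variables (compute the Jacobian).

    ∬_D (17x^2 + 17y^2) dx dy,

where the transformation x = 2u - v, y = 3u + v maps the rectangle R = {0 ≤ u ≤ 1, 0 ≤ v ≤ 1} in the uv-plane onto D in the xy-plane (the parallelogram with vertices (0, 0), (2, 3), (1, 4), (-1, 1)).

Compute the Jacobian determinant of (x, y) with respect to (u, v):

    ∂(x,y)/∂(u,v) = | 2  -1 | = (2)(1) - (-1)(3) = 5.
                   | 3  1 |

Its absolute value is |J| = 5 (the area scaling factor).

Substituting x = 2u - v, y = 3u + v into the integrand,

    17x^2 + 17y^2 → 221u^2 + 34u v + 34v^2,

so the integral becomes

    ∬_R (221u^2 + 34u v + 34v^2) · |J| du dv = ∫_0^1 ∫_0^1 (1105u^2 + 170u v + 170v^2) dv du.

Inner (v): 1105u^2 + 85u + 170/3.
Outer (u): 935/2.

Therefore ∬_D (17x^2 + 17y^2) dx dy = 935/2.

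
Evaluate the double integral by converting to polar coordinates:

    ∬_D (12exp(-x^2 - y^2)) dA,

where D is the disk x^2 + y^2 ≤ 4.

The region D is 0 ≤ r ≤ 2, 0 ≤ θ ≤ 2π in polar coordinates, where x = r cos(θ), y = r sin(θ), and dA = r dr dθ.

Under the substitution, the integrand becomes 12exp(-r^2), so

    ∬_D (12exp(-x^2 - y^2)) dA = ∫_{0}^{2π} ∫_{0}^{2} (12exp(-r^2)) · r dr dθ.

Inner integral (in r): ∫_{0}^{2} (12exp(-r^2)) · r dr = 6 - 6exp(-4).

Outer integral (in θ): ∫_{0}^{2π} (6 - 6exp(-4)) dθ = -12π exp(-4) + 12π.

Therefore ∬_D (12exp(-x^2 - y^2)) dA = -12π exp(-4) + 12π.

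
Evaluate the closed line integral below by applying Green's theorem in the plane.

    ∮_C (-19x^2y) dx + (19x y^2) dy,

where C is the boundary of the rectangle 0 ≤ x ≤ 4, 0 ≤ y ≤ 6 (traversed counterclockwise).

Green's theorem converts the closed line integral into a double integral over the enclosed region D:

    ∮_C P dx + Q dy = ∬_D (∂Q/∂x - ∂P/∂y) dA.

Here P = -19x^2y, Q = 19x y^2, so

    ∂Q/∂x = 19y^2,    ∂P/∂y = -19x^2,
    ∂Q/∂x - ∂P/∂y = 19x^2 + 19y^2.

D is the region 0 ≤ x ≤ 4, 0 ≤ y ≤ 6. Evaluating the double integral:

    ∬_D (19x^2 + 19y^2) dA = ∫_0^{4} ∫_0^{6} (19x^2 + 19y^2) dy dx.

Inner (y from 0 to 6): 114x^2 + 1368.
Outer (x from 0 to 4): 7904.

Therefore ∮_C P dx + Q dy = 7904.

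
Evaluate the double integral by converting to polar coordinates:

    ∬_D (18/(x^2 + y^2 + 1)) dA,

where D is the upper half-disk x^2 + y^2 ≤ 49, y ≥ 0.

The region D is 0 ≤ r ≤ 7, 0 ≤ θ ≤ π in polar coordinates, where x = r cos(θ), y = r sin(θ), and dA = r dr dθ.

Under the substitution, the integrand becomes 18/(r^2 + 1), so

    ∬_D (18/(x^2 + y^2 + 1)) dA = ∫_{0}^{π} ∫_{0}^{7} (18/(r^2 + 1)) · r dr dθ.

Inner integral (in r): ∫_{0}^{7} (18/(r^2 + 1)) · r dr = log(1953125000000000).

Outer integral (in θ): ∫_{0}^{π} (log(1953125000000000)) dθ = log(1953125000000000^π).

Therefore ∬_D (18/(x^2 + y^2 + 1)) dA = log(1953125000000000^π).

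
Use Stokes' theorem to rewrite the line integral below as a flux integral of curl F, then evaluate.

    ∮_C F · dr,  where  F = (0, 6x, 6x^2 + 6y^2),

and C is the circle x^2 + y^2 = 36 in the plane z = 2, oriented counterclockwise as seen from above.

Let S be the flat disk x^2 + y^2 ≤ 36 in the plane z = 2, with upward unit normal n̂ = ẑ. By Stokes' theorem,

    ∮_C F · dr = ∬_S (∇ × F) · n̂ dS = ∬_D (curl F)_z dA,

where D is the disk x^2 + y^2 ≤ 36.

Compute the curl of F = (0, 6x, 6x^2 + 6y^2):
    (∇ × F)_x = ∂F_z/∂y - ∂F_y/∂z = 12y,
    (∇ × F)_y = ∂F_x/∂z - ∂F_z/∂x = -12x,
    (∇ × F)_z = ∂F_y/∂x - ∂F_x/∂y = 6.

On z = 2, (curl F)_z = 6.

Convert to polar (x = r cos θ, y = r sin θ, dA = r dr dθ); the integrand becomes 6, so

    ∬_D (curl F)_z dA = ∫_0^{2π} ∫_0^{6} (6) · r dr dθ.

Inner (r from 0 to 6): 108.
Outer (θ from 0 to 2π): 216π.

Therefore ∮_C F · dr = 216π.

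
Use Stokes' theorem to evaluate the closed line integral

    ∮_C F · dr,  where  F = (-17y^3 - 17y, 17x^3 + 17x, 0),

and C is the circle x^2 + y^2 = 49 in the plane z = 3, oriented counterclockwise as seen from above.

Let S be the flat disk x^2 + y^2 ≤ 49 in the plane z = 3, with upward unit normal n̂ = ẑ. By Stokes' theorem,

    ∮_C F · dr = ∬_S (∇ × F) · n̂ dS = ∬_D (curl F)_z dA,

where D is the disk x^2 + y^2 ≤ 49.

Compute the curl of F = (-17y^3 - 17y, 17x^3 + 17x, 0):
    (∇ × F)_x = ∂F_z/∂y - ∂F_y/∂z = 0,
    (∇ × F)_y = ∂F_x/∂z - ∂F_z/∂x = 0,
    (∇ × F)_z = ∂F_y/∂x - ∂F_x/∂y = 51x^2 + 51y^2 + 34.

On z = 3, (curl F)_z = 51x^2 + 51y^2 + 34.

Convert to polar (x = r cos θ, y = r sin θ, dA = r dr dθ); the integrand becomes 51r^2 + 34, so

    ∬_D (curl F)_z dA = ∫_0^{2π} ∫_0^{7} (51r^2 + 34) · r dr dθ.

Inner (r from 0 to 7): 125783/4.
Outer (θ from 0 to 2π): 125783π/2.

Therefore ∮_C F · dr = 125783π/2.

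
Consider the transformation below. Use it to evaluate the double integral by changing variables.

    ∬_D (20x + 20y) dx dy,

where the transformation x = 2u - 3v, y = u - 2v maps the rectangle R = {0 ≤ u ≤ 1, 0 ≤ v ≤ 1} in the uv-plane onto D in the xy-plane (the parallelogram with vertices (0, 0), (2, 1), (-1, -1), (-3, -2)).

Compute the Jacobian determinant of (x, y) with respect to (u, v):

    ∂(x,y)/∂(u,v) = | 2  -3 | = (2)(-2) - (-3)(1) = -1.
                   | 1  -2 |

Its absolute value is |J| = 1 (the area scaling factor).

Substituting x = 2u - 3v, y = u - 2v into the integrand,

    20x + 20y → 60u - 100v,

so the integral becomes

    ∬_R (60u - 100v) · |J| du dv = ∫_0^1 ∫_0^1 (60u - 100v) dv du.

Inner (v): 60u - 50.
Outer (u): -20.

Therefore ∬_D (20x + 20y) dx dy = -20.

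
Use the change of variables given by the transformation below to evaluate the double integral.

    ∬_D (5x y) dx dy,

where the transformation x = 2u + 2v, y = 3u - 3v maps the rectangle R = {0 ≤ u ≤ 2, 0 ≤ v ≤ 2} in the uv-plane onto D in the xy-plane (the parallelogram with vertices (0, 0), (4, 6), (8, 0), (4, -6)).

Compute the Jacobian determinant of (x, y) with respect to (u, v):

    ∂(x,y)/∂(u,v) = | 2  2 | = (2)(-3) - (2)(3) = -12.
                   | 3  -3 |

Its absolute value is |J| = 12 (the area scaling factor).

Substituting x = 2u + 2v, y = 3u - 3v into the integrand,

    5x y → 30u^2 - 30v^2,

so the integral becomes

    ∬_R (30u^2 - 30v^2) · |J| du dv = ∫_0^2 ∫_0^2 (360u^2 - 360v^2) dv du.

Inner (v): 720u^2 - 960.
Outer (u): 0.

Therefore ∬_D (5x y) dx dy = 0.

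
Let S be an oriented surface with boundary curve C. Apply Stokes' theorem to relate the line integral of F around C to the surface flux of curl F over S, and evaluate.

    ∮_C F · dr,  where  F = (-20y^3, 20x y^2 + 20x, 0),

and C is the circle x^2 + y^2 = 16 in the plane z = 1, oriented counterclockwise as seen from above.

Let S be the flat disk x^2 + y^2 ≤ 16 in the plane z = 1, with upward unit normal n̂ = ẑ. By Stokes' theorem,

    ∮_C F · dr = ∬_S (∇ × F) · n̂ dS = ∬_D (curl F)_z dA,

where D is the disk x^2 + y^2 ≤ 16.

Compute the curl of F = (-20y^3, 20x y^2 + 20x, 0):
    (∇ × F)_x = ∂F_z/∂y - ∂F_y/∂z = 0,
    (∇ × F)_y = ∂F_x/∂z - ∂F_z/∂x = 0,
    (∇ × F)_z = ∂F_y/∂x - ∂F_x/∂y = 80y^2 + 20.

On z = 1, (curl F)_z = 80y^2 + 20.

Convert to polar (x = r cos θ, y = r sin θ, dA = r dr dθ); the integrand becomes 80r^2sin(θ)^2 + 20, so

    ∬_D (curl F)_z dA = ∫_0^{2π} ∫_0^{4} (80r^2sin(θ)^2 + 20) · r dr dθ.

Inner (r from 0 to 4): 5120sin(θ)^2 + 160.
Outer (θ from 0 to 2π): 5440π.

Therefore ∮_C F · dr = 5440π.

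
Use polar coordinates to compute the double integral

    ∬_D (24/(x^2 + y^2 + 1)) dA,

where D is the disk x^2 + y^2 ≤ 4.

The region D is 0 ≤ r ≤ 2, 0 ≤ θ ≤ 2π in polar coordinates, where x = r cos(θ), y = r sin(θ), and dA = r dr dθ.

Under the substitution, the integrand becomes 24/(r^2 + 1), so

    ∬_D (24/(x^2 + y^2 + 1)) dA = ∫_{0}^{2π} ∫_{0}^{2} (24/(r^2 + 1)) · r dr dθ.

Inner integral (in r): ∫_{0}^{2} (24/(r^2 + 1)) · r dr = log(244140625).

Outer integral (in θ): ∫_{0}^{2π} (log(244140625)) dθ = 24π log(5).

Therefore ∬_D (24/(x^2 + y^2 + 1)) dA = 24π log(5).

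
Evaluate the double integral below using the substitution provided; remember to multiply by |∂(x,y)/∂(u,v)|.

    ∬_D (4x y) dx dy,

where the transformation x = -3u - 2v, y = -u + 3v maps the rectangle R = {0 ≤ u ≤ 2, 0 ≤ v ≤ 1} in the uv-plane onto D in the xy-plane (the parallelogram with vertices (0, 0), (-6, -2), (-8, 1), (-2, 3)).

Compute the Jacobian determinant of (x, y) with respect to (u, v):

    ∂(x,y)/∂(u,v) = | -3  -2 | = (-3)(3) - (-2)(-1) = -11.
                   | -1  3 |

Its absolute value is |J| = 11 (the area scaling factor).

Substituting x = -3u - 2v, y = -u + 3v into the integrand,

    4x y → 12u^2 - 28u v - 24v^2,

so the integral becomes

    ∬_R (12u^2 - 28u v - 24v^2) · |J| du dv = ∫_0^2 ∫_0^1 (132u^2 - 308u v - 264v^2) dv du.

Inner (v): 132u^2 - 154u - 88.
Outer (u): -132.

Therefore ∬_D (4x y) dx dy = -132.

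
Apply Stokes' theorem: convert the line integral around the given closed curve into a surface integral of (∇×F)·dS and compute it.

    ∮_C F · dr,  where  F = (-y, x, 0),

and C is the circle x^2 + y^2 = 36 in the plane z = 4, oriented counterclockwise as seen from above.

Let S be the flat disk x^2 + y^2 ≤ 36 in the plane z = 4, with upward unit normal n̂ = ẑ. By Stokes' theorem,

    ∮_C F · dr = ∬_S (∇ × F) · n̂ dS = ∬_D (curl F)_z dA,

where D is the disk x^2 + y^2 ≤ 36.

Compute the curl of F = (-y, x, 0):
    (∇ × F)_x = ∂F_z/∂y - ∂F_y/∂z = 0,
    (∇ × F)_y = ∂F_x/∂z - ∂F_z/∂x = 0,
    (∇ × F)_z = ∂F_y/∂x - ∂F_x/∂y = 2.

On z = 4, (curl F)_z = 2.

Convert to polar (x = r cos θ, y = r sin θ, dA = r dr dθ); the integrand becomes 2, so

    ∬_D (curl F)_z dA = ∫_0^{2π} ∫_0^{6} (2) · r dr dθ.

Inner (r from 0 to 6): 36.
Outer (θ from 0 to 2π): 72π.

Therefore ∮_C F · dr = 72π.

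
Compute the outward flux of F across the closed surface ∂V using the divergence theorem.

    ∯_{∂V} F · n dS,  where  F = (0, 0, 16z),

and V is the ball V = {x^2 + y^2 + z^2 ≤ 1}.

By the divergence theorem,

    ∯_{∂V} F · n dS = ∭_V (∇ · F) dV.

Compute the divergence:
    ∇ · F = ∂F_x/∂x + ∂F_y/∂y + ∂F_z/∂z = 0 + 0 + 16 = 16.

In spherical coordinates, x = ρ sin(φ) cos(θ), y = ρ sin(φ) sin(θ), z = ρ cos(φ), dV = ρ^2 sin(φ) dρ dφ dθ, with 0 ≤ ρ ≤ 1, 0 ≤ φ ≤ π, 0 ≤ θ ≤ 2π.

The integrand, after substitution and multiplying by the volume element, becomes (16) · ρ^2 sin(φ), so

    ∭_V (∇·F) dV = ∫_0^{2π} ∫_0^{π} ∫_0^{1} (16) · ρ^2 sin(φ) dρ dφ dθ.

Inner (ρ from 0 to 1): 16sin(φ)/3.
Middle (φ from 0 to π): 32/3.
Outer (θ from 0 to 2π): 64π/3.

Therefore ∯_{∂V} F · n dS = 64π/3.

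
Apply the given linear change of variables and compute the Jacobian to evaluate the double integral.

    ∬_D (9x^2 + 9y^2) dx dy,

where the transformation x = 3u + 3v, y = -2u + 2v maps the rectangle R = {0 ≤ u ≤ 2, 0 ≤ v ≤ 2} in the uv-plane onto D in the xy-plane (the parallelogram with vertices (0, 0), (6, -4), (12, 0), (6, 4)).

Compute the Jacobian determinant of (x, y) with respect to (u, v):

    ∂(x,y)/∂(u,v) = | 3  3 | = (3)(2) - (3)(-2) = 12.
                   | -2  2 |

Its absolute value is |J| = 12 (the area scaling factor).

Substituting x = 3u + 3v, y = -2u + 2v into the integrand,

    9x^2 + 9y^2 → 117u^2 + 90u v + 117v^2,

so the integral becomes

    ∬_R (117u^2 + 90u v + 117v^2) · |J| du dv = ∫_0^2 ∫_0^2 (1404u^2 + 1080u v + 1404v^2) dv du.

Inner (v): 2808u^2 + 2160u + 3744.
Outer (u): 19296.

Therefore ∬_D (9x^2 + 9y^2) dx dy = 19296.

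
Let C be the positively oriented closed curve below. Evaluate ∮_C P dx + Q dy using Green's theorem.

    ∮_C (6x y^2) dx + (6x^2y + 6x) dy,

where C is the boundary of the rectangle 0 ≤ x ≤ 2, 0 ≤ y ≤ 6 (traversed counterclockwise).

Green's theorem converts the closed line integral into a double integral over the enclosed region D:

    ∮_C P dx + Q dy = ∬_D (∂Q/∂x - ∂P/∂y) dA.

Here P = 6x y^2, Q = 6x^2y + 6x, so

    ∂Q/∂x = 12x y + 6,    ∂P/∂y = 12x y,
    ∂Q/∂x - ∂P/∂y = 6.

D is the region 0 ≤ x ≤ 2, 0 ≤ y ≤ 6. Evaluating the double integral:

    ∬_D (6) dA = ∫_0^{2} ∫_0^{6} (6) dy dx.

Inner (y from 0 to 6): 36.
Outer (x from 0 to 2): 72.

Therefore ∮_C P dx + Q dy = 72.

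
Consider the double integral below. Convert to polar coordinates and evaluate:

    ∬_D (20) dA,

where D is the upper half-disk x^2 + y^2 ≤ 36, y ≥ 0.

The region D is 0 ≤ r ≤ 6, 0 ≤ θ ≤ π in polar coordinates, where x = r cos(θ), y = r sin(θ), and dA = r dr dθ.

Under the substitution, the integrand becomes 20, so

    ∬_D (20) dA = ∫_{0}^{π} ∫_{0}^{6} (20) · r dr dθ.

Inner integral (in r): ∫_{0}^{6} (20) · r dr = 360.

Outer integral (in θ): ∫_{0}^{π} (360) dθ = 360π.

Therefore ∬_D (20) dA = 360π.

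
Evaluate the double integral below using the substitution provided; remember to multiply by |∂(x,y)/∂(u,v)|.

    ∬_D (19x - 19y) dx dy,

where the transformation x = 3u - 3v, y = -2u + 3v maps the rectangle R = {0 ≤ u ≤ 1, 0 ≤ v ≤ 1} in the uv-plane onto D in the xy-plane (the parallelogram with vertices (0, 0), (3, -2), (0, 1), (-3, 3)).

Compute the Jacobian determinant of (x, y) with respect to (u, v):

    ∂(x,y)/∂(u,v) = | 3  -3 | = (3)(3) - (-3)(-2) = 3.
                   | -2  3 |

Its absolute value is |J| = 3 (the area scaling factor).

Substituting x = 3u - 3v, y = -2u + 3v into the integrand,

    19x - 19y → 95u - 114v,

so the integral becomes

    ∬_R (95u - 114v) · |J| du dv = ∫_0^1 ∫_0^1 (285u - 342v) dv du.

Inner (v): 285u - 171.
Outer (u): -57/2.

Therefore ∬_D (19x - 19y) dx dy = -57/2.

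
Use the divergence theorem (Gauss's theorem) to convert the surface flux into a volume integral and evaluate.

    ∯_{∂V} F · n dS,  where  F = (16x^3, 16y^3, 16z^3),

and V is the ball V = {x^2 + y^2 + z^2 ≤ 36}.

By the divergence theorem,

    ∯_{∂V} F · n dS = ∭_V (∇ · F) dV.

Compute the divergence:
    ∇ · F = ∂F_x/∂x + ∂F_y/∂y + ∂F_z/∂z = 48x^2 + 48y^2 + 48z^2.

In spherical coordinates, x = ρ sin(φ) cos(θ), y = ρ sin(φ) sin(θ), z = ρ cos(φ), dV = ρ^2 sin(φ) dρ dφ dθ, with 0 ≤ ρ ≤ 6, 0 ≤ φ ≤ π, 0 ≤ θ ≤ 2π.

The integrand, after substitution and multiplying by the volume element, becomes (48ρ^2) · ρ^2 sin(φ), so

    ∭_V (∇·F) dV = ∫_0^{2π} ∫_0^{π} ∫_0^{6} (48ρ^2) · ρ^2 sin(φ) dρ dφ dθ.

Inner (ρ from 0 to 6): 373248sin(φ)/5.
Middle (φ from 0 to π): 746496/5.
Outer (θ from 0 to 2π): 1492992π/5.

Therefore ∯_{∂V} F · n dS = 1492992π/5.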